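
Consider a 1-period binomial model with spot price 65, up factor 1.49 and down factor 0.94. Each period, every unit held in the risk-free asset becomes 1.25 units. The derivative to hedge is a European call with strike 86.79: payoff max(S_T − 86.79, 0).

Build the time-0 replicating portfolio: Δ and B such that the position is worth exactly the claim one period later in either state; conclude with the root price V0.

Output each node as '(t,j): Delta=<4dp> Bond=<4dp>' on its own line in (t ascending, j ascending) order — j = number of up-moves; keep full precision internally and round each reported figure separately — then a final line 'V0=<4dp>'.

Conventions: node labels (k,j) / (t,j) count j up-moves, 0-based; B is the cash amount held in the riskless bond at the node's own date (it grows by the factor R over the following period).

Under the risk-neutral measure, an up-move has probability p* = (R−d)/(u−d) = 0.5636 and values discount at R = 1.25.
At maturity the claim pays: V(1,0)=0.0000, V(1,1)=10.0600
  t=0,j=0: stock 65.0000 → up 96.8500 (V=10.0600), down 61.1000 (V=0.0000). Price 4.5361; hedge Δ=0.2814, bond B=-13.7548.
Sanity check at the root: Δ(0,0)·S0 + B(0,0) reproduces V0 = 4.5361.

(0,0): Delta=0.2814 Bond=-13.7548
V0=4.5361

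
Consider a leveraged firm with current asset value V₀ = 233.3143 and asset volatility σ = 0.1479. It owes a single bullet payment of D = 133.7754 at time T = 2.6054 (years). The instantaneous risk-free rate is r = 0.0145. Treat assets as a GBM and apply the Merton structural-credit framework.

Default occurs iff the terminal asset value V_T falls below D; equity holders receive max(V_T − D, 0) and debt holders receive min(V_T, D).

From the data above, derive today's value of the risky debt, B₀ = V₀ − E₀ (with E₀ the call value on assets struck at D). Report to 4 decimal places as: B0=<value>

Apply the equity-as-call identities (strike 133.7754, horizon 2.6054 years):
d₁ = [ln(V₀/D) + (r + σ²/2)T] / (σ√T)
   = [ln(233.3143/133.7754) + (0.0145 + 0.5·0.1479²)·2.6054] / (0.1479·√2.6054)
   = [0.556224 + 0.066274] / 0.238729 = 2.607551
d₂ = d₁ − σ√T = 2.607551 − 0.238729 = 2.368822
N(d₁) = 0.995440,  N(d₂) = 0.991078,  e^(−rT) = 0.962926
E₀ = V₀·N(d₁) − D·e^(−rT)·N(d₂)
   = 233.3143·0.995440 − 133.7754·0.962926·0.991078 = 104.583960
B₀ = V₀ − E₀ = 233.3143 − 104.583960 = 128.730340

B0=128.7303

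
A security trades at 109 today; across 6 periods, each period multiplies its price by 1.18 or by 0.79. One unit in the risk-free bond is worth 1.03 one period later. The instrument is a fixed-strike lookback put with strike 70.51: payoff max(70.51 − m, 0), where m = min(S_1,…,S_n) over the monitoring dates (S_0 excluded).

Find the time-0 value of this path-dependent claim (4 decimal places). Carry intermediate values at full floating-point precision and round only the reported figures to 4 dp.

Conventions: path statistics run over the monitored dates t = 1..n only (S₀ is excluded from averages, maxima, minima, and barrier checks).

No-arbitrage gives p* = (R−d)/(u−d) = 0.6154: enumerate every path, weight its payoff by its p*-probability, and discount by R^6.
Enumerate all 2^6 = 64 price paths (U = up ×1.18, D = down ×0.79); each path with k up-moves has probability p*^k·(1−p*)^(6−k).
DDDDDD: m=26.4965, payoff=44.0135, prob=0.003237
UDDDDD: m=39.5771, payoff=30.9329, prob=0.005179
DUDDDD: m=39.5771, payoff=30.9329, prob=0.005179
UUDDDD: m=59.1152, payoff=11.3948, prob=0.008287
DDUDDD: m=39.5771, payoff=30.9329, prob=0.005179
UDUDDD: m=59.1152, payoff=11.3948, prob=0.008287
DUUDDD: m=59.1152, payoff=11.3948, prob=0.008287
UUUDDD: m=88.2986, payoff=0.0000, prob=0.013259
DDDUDD: m=39.5771, payoff=30.9329, prob=0.005179
UDDUDD: m=59.1152, payoff=11.3948, prob=0.008287
DUDUDD: m=59.1152, payoff=11.3948, prob=0.008287
UUDUDD: m=88.2986, payoff=0.0000, prob=0.013259
DDUUDD: m=59.1152, payoff=11.3948, prob=0.008287
UDUUDD: m=88.2986, payoff=0.0000, prob=0.013259
DUUUDD: m=86.1100, payoff=0.0000, prob=0.013259
UUUUDD: m=128.6200, payoff=0.0000, prob=0.021215
DDDDUD: m=39.5771, payoff=30.9329, prob=0.005179
UDDDUD: m=59.1152, payoff=11.3948, prob=0.008287
DUDDUD: m=59.1152, payoff=11.3948, prob=0.008287
UUDDUD: m=88.2986, payoff=0.0000, prob=0.013259
DDUDUD: m=59.1152, payoff=11.3948, prob=0.008287
UDUDUD: m=88.2986, payoff=0.0000, prob=0.013259
DUUDUD: m=86.1100, payoff=0.0000, prob=0.013259
UUUDUD: m=128.6200, payoff=0.0000, prob=0.021215
DDDUUD: m=53.7413, payoff=16.7687, prob=0.008287
UDDUUD: m=80.2717, payoff=0.0000, prob=0.013259
DUDUUD: m=80.2717, payoff=0.0000, prob=0.013259
UUDUUD: m=119.8996, payoff=0.0000, prob=0.021215
DDUUUD: m=68.0269, payoff=2.4831, prob=0.013259
UDUUUD: m=101.6098, payoff=0.0000, prob=0.021215
DUUUUD: m=86.1100, payoff=0.0000, prob=0.021215
UUUUUD: m=128.6200, payoff=0.0000, prob=0.033944
DDDDDU: m=33.5399, payoff=36.9701, prob=0.005179
UDDDDU: m=50.0976, payoff=20.4124, prob=0.008287
DUDDDU: m=50.0976, payoff=20.4124, prob=0.008287
UUDDDU: m=74.8293, payoff=0.0000, prob=0.013259
DDUDDU: m=50.0976, payoff=20.4124, prob=0.008287
UDUDDU: m=74.8293, payoff=0.0000, prob=0.013259
DUUDDU: m=74.8293, payoff=0.0000, prob=0.013259
UUUDDU: m=111.7704, payoff=0.0000, prob=0.021215
DDDUDU: m=50.0976, payoff=20.4124, prob=0.008287
UDDUDU: m=74.8293, payoff=0.0000, prob=0.013259
DUDUDU: m=74.8293, payoff=0.0000, prob=0.013259
UUDUDU: m=111.7704, payoff=0.0000, prob=0.021215
DDUUDU: m=68.0269, payoff=2.4831, prob=0.013259
UDUUDU: m=101.6098, payoff=0.0000, prob=0.021215
DUUUDU: m=86.1100, payoff=0.0000, prob=0.021215
UUUUDU: m=128.6200, payoff=0.0000, prob=0.033944
DDDDUU: m=42.4556, payoff=28.0544, prob=0.008287
UDDDUU: m=63.4147, payoff=7.0953, prob=0.013259
DUDDUU: m=63.4147, payoff=7.0953, prob=0.013259
UUDDUU: m=94.7207, payoff=0.0000, prob=0.021215
DDUDUU: m=63.4147, payoff=7.0953, prob=0.013259
UDUDUU: m=94.7207, payoff=0.0000, prob=0.021215
DUUDUU: m=86.1100, payoff=0.0000, prob=0.021215
UUUDUU: m=128.6200, payoff=0.0000, prob=0.033944
DDDUUU: m=53.7413, payoff=16.7687, prob=0.013259
UDDUUU: m=80.2717, payoff=0.0000, prob=0.021215
DUDUUU: m=80.2717, payoff=0.0000, prob=0.021215
UUDUUU: m=119.8996, payoff=0.0000, prob=0.033944
DDUUUU: m=68.0269, payoff=2.4831, prob=0.021215
UDUUUU: m=101.6098, payoff=0.0000, prob=0.033944
DUUUUU: m=86.1100, payoff=0.0000, prob=0.033944
UUUUUU: m=128.6200, payoff=0.0000, prob=0.054310
Price = Σ prob·payoff / R^6 = 3.656088 / 1.194052 = 3.0619

price = 3.0619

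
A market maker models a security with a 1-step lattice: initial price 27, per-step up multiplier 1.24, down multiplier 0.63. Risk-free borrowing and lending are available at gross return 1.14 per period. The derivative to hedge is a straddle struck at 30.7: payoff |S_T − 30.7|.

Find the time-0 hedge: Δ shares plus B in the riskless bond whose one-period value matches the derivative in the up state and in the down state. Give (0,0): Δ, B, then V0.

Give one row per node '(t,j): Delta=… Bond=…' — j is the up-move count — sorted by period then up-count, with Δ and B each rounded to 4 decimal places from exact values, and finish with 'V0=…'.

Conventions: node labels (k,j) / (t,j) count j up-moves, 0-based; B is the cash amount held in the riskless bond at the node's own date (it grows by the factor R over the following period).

(0,0): Delta=-0.6624 Bond=21.8927
V0=4.0075

Under the risk-neutral measure, an up-move has probability p* = (R−d)/(u−d) = 0.8361 and values discount at R = 1.14.
Expiry values: V(1,0)=13.6900, V(1,1)=2.7800
(0,0): S=27.0000. Δ = (V_up−V_dn)/(S_up−S_dn) = (2.7800−13.6900)/(33.4800−17.0100) = -0.6624. V = [p*·2.7800 + (1−p*)·13.6900]/1.14 = 4.0075. B = V − Δ·S = 21.8927.
Sanity check at the root: Δ(0,0)·S0 + B(0,0) reproduces V0 = 4.0075.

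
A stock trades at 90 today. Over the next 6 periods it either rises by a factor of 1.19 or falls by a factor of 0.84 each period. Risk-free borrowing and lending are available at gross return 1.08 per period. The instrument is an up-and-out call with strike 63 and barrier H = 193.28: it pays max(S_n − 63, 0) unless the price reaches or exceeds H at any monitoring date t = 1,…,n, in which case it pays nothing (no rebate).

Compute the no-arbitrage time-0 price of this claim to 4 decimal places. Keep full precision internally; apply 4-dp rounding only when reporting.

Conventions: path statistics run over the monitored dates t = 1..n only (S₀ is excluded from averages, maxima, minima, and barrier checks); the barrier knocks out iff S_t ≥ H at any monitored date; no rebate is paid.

price = 34.3218

No-arbitrage gives p* = (R−d)/(u−d) = 0.6857: enumerate every path, weight its payoff by its p*-probability, and discount by R^6.
Enumerate all 2^6 = 64 price paths (U = up ×1.19, D = down ×0.84); each path with k up-moves has probability p*^k·(1−p*)^(6−k).
DDDDDD: M=75.6000, payoff=0.0000, prob=0.000964
UDDDDD: M=107.1000, payoff=0.0000, prob=0.002103
DUDDDD: M=89.9640, payoff=0.0000, prob=0.002103
UUDDDD: M=127.4490, payoff=0.4532, prob=0.004588
DDUDDD: M=75.6000, payoff=0.0000, prob=0.002103
UDUDDD: M=107.1000, payoff=0.4532, prob=0.004588
DUUDDD: M=107.0572, payoff=0.4532, prob=0.004588
UUUDDD: M=151.6643, payoff=26.8920, prob=0.010009
DDDUDD: M=75.6000, payoff=0.0000, prob=0.002103
UDDUDD: M=107.1000, payoff=0.4532, prob=0.004588
DUDUDD: M=89.9640, payoff=0.4532, prob=0.004588
UUDUDD: M=127.4490, payoff=26.8920, prob=0.010009
DDUUDD: M=89.9280, payoff=0.4532, prob=0.004588
UDUUDD: M=127.3980, payoff=26.8920, prob=0.010009
DUUUDD: M=127.3980, payoff=26.8920, prob=0.010009
UUUUDD: M=180.4805, payoff=64.3471, prob=0.021838
DDDDUD: M=75.6000, payoff=0.0000, prob=0.002103
UDDDUD: M=107.1000, payoff=0.4532, prob=0.004588
DUDDUD: M=89.9640, payoff=0.4532, prob=0.004588
UUDDUD: M=127.4490, payoff=26.8920, prob=0.010009
DDUDUD: M=75.6000, payoff=0.4532, prob=0.004588
UDUDUD: M=107.1000, payoff=26.8920, prob=0.010009
DUUDUD: M=107.0572, payoff=26.8920, prob=0.010009
UUUDUD: M=151.6643, payoff=64.3471, prob=0.021838
DDDUUD: M=75.6000, payoff=0.4532, prob=0.004588
UDDUUD: M=107.1000, payoff=26.8920, prob=0.010009
DUDUUD: M=107.0143, payoff=26.8920, prob=0.010009
UUDUUD: M=151.6036, payoff=64.3471, prob=0.021838
DDUUUD: M=107.0143, payoff=26.8920, prob=0.010009
UDUUUD: M=151.6036, payoff=64.3471, prob=0.021838
DUUUUD: M=151.6036, payoff=64.3471, prob=0.021838
UUUUUD: M=214.7718, payoff=0.0000, prob=0.047648
DDDDDU: M=75.6000, payoff=0.0000, prob=0.002103
UDDDDU: M=107.1000, payoff=0.4532, prob=0.004588
DUDDDU: M=89.9640, payoff=0.4532, prob=0.004588
UUDDDU: M=127.4490, payoff=26.8920, prob=0.010009
DDUDDU: M=75.6000, payoff=0.4532, prob=0.004588
UDUDDU: M=107.1000, payoff=26.8920, prob=0.010009
DUUDDU: M=107.0572, payoff=26.8920, prob=0.010009
UUUDDU: M=151.6643, payoff=64.3471, prob=0.021838
DDDUDU: M=75.6000, payoff=0.4532, prob=0.004588
UDDUDU: M=107.1000, payoff=26.8920, prob=0.010009
DUDUDU: M=89.9640, payoff=26.8920, prob=0.010009
UUDUDU: M=127.4490, payoff=64.3471, prob=0.021838
DDUUDU: M=89.9280, payoff=26.8920, prob=0.010009
UDUUDU: M=127.3980, payoff=64.3471, prob=0.021838
DUUUDU: M=127.3980, payoff=64.3471, prob=0.021838
UUUUDU: M=180.4805, payoff=117.4083, prob=0.047648
DDDDUU: M=75.6000, payoff=0.4532, prob=0.004588
UDDDUU: M=107.1000, payoff=26.8920, prob=0.010009
DUDDUU: M=89.9640, payoff=26.8920, prob=0.010009
UUDDUU: M=127.4490, payoff=64.3471, prob=0.021838
DDUDUU: M=89.8920, payoff=26.8920, prob=0.010009
UDUDUU: M=127.3471, payoff=64.3471, prob=0.021838
DUUDUU: M=127.3471, payoff=64.3471, prob=0.021838
UUUDUU: M=180.4083, payoff=117.4083, prob=0.047648
DDDUUU: M=89.8920, payoff=26.8920, prob=0.010009
UDDUUU: M=127.3471, payoff=64.3471, prob=0.021838
DUDUUU: M=127.3471, payoff=64.3471, prob=0.021838
UUDUUU: M=180.4083, payoff=117.4083, prob=0.047648
DDUUUU: M=127.3471, payoff=64.3471, prob=0.021838
UDUUUU: M=180.4083, payoff=117.4083, prob=0.047648
DUUUUU: M=180.4083, payoff=117.4083, prob=0.047648
UUUUUU: M=255.5785, payoff=0.0000, prob=0.103958
Price = Σ prob·payoff / R^6 = 54.464310 / 1.586874 = 34.3218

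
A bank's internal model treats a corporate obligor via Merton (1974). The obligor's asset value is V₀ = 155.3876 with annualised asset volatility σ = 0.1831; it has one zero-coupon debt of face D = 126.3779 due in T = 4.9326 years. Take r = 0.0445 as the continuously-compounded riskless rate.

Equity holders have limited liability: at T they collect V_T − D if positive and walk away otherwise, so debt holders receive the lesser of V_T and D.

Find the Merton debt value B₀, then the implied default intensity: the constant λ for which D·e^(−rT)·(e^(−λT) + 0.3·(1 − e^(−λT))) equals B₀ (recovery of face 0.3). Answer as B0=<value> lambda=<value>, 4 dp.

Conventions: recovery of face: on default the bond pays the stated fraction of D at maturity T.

With assets at 155.3876 and a single debt payment of 126.3779 at 4.9326 years:
d₁ = [ln(V₀/D) + (r + σ²/2)T] / (σ√T)
   = [ln(155.3876/126.3779) + (0.0445 + 0.5·0.1831²)·4.9326] / (0.1831·√4.9326)
   = [0.206646 + 0.302185] / 0.406655 = 1.251259
d₂ = d₁ − σ√T = 1.251259 − 0.406655 = 0.844604
N(d₁) = 0.894580,  N(d₂) = 0.800834,  e^(−rT) = 0.802920
E₀ = V₀·N(d₁) − D·e^(−rT)·N(d₂)
   = 155.3876·0.894580 − 126.3779·0.802920·0.800834 = 57.744982
B₀ = V₀ − E₀ = 155.3876 − 57.744982 = 97.642618
e^(−λT) = (B₀·e^(rT)/D − 0.3)/(1 − 0.3) = (97.6426·1.245455/126.3779 − 0.3)/0.7 = 0.94609746
λ = −ln(0.94609746)/4.9326 = 0.011233

B0=97.6426 lambda=0.0112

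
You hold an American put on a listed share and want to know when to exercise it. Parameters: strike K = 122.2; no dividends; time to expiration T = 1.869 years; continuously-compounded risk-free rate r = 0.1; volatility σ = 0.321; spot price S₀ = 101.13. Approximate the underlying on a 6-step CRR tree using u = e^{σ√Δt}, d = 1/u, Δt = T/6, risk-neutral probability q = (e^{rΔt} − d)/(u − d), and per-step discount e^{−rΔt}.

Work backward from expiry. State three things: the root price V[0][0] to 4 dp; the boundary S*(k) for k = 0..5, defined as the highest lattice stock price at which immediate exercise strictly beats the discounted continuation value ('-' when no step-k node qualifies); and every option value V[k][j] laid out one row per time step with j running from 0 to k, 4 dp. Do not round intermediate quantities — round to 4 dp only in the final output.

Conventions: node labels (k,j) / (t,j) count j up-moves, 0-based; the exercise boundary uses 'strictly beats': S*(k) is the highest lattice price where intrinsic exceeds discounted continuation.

price = 23.7120
boundary = - 84.5421 70.6750 84.5421 70.6750 84.5421
tree:
23.7120
37.6579 13.3639
51.5250 22.8546 6.1600
63.1175 37.6579 11.7353 1.8296
72.8085 51.5250 21.5884 4.1317 0.0000
80.9100 63.1175 37.6579 9.3304 0.0000 0.0000
87.6826 72.8085 51.5250 21.0700 0.0000 0.0000 0.0000

params: Δt=0.31150 u=1.19621 d=0.83597 q=0.54316 e^(-rΔt)=0.96933
t_6 payoffs: 87.6826 72.8085 51.5250 21.0700 0.0000 0.0000 0.0000
t_5: node(5,0) S=41.2900 payoff=80.9100 vs cont=77.1621 → 80.9100 [stop]  node(5,1) S=59.0825 payoff=63.1175 vs cont=59.3696 → 63.1175 [stop]  node(5,2) S=84.5421 payoff=37.6579 vs cont=33.9100 → 37.6579 [stop]  node(5,3) S=120.9726 payoff=1.2274 vs cont=9.3304 → 9.3304 [wait]  node(5,4) S=173.1015 payoff=0.0000 vs cont=0.0000 → 0.0000 [wait]  node(5,5) S=247.6936 payoff=0.0000 vs cont=0.0000 → 0.0000 [wait]  ⇒ S*(5)=84.5421
t_4: node(4,0) S=49.3915 payoff=72.8085 vs cont=69.0606 → 72.8085 [stop]  node(4,1) S=70.6750 payoff=51.5250 vs cont=47.7771 → 51.5250 [stop]  node(4,2) S=101.1300 payoff=21.0700 vs cont=21.5884 → 21.5884 [wait]  node(4,3) S=144.7085 payoff=0.0000 vs cont=4.1317 → 4.1317 [wait]  node(4,4) S=207.0655 payoff=0.0000 vs cont=0.0000 → 0.0000 [wait]  ⇒ S*(4)=70.6750
t_3: node(3,0) S=59.0825 payoff=63.1175 vs cont=59.3696 → 63.1175 [stop]  node(3,1) S=84.5421 payoff=37.6579 vs cont=34.1830 → 37.6579 [stop]  node(3,2) S=120.9726 payoff=1.2274 vs cont=11.7353 → 11.7353 [wait]  node(3,3) S=173.1015 payoff=0.0000 vs cont=1.8296 → 1.8296 [wait]  ⇒ S*(3)=84.5421
t_2: node(2,0) S=70.6750 payoff=51.5250 vs cont=47.7771 → 51.5250 [stop]  node(2,1) S=101.1300 payoff=21.0700 vs cont=22.8546 → 22.8546 [wait]  node(2,2) S=144.7085 payoff=0.0000 vs cont=6.1600 → 6.1600 [wait]  ⇒ S*(2)=70.6750
t_1: node(1,0) S=84.5421 payoff=37.6579 vs cont=34.8496 → 37.6579 [stop]  node(1,1) S=120.9726 payoff=1.2274 vs cont=13.3639 → 13.3639 [wait]  ⇒ S*(1)=84.5421
t_0: node(0,0) S=101.1300 payoff=21.0700 vs cont=23.7120 → 23.7120 [wait]  ⇒ S*(0)=-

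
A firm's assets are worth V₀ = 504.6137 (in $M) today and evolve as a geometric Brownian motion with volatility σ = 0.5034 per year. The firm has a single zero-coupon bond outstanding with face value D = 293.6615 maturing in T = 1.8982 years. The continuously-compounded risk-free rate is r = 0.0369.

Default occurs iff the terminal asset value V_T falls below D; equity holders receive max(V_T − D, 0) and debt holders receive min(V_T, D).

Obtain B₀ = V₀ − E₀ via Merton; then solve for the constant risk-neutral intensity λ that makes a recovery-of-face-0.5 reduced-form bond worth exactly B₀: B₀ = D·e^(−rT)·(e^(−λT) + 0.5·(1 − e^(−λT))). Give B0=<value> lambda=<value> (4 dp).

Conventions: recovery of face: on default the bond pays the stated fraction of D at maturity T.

Work the structural quantities from V₀ = 504.6137 against face 293.6615:
d₁ = [ln(V₀/D) + (r + σ²/2)T] / (σ√T)
   = [ln(504.6137/293.6615) + (0.0369 + 0.5·0.5034²)·1.8982] / (0.5034·√1.8982)
   = [0.541365 + 0.310556] / 0.693560 = 1.228332
d₂ = d₁ − σ√T = 1.228332 − 0.693560 = 0.534771
N(d₁) = 0.890339,  N(d₂) = 0.703596,  e^(−rT) = 0.932353
E₀ = V₀·N(d₁) − D·e^(−rT)·N(d₂)
   = 504.6137·0.890339 − 293.6615·0.932353·0.703596 = 256.635188
B₀ = V₀ − E₀ = 504.6137 − 256.635188 = 247.978512
e^(−λT) = (B₀·e^(rT)/D − 0.5)/(1 − 0.5) = (247.9785·1.072555/293.6615 − 0.5)/0.5 = 0.81140913
λ = −ln(0.81140913)/1.8982 = 0.110095

B0=247.9785 lambda=0.1101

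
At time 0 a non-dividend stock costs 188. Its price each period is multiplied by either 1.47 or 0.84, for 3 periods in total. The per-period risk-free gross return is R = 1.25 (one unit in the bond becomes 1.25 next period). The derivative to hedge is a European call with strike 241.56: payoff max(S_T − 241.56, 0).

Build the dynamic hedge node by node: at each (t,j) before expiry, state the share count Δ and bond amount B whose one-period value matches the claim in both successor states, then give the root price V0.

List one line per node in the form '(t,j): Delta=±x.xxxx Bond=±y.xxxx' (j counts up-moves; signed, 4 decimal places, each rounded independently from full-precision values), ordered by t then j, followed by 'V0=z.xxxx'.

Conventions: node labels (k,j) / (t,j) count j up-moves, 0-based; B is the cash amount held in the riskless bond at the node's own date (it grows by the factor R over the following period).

(0,0): Delta=0.8306 Bond=-83.3143
(1,0): Delta=0.5217 Bond=-55.3619
(1,1): Delta=0.9253 Bond=-130.3180
(2,0): Delta=0.0000 Bond=0.0000
(2,1): Delta=0.6816 Bond=-106.3353
(2,2): Delta=1.0000 Bond=-193.2480
V0=72.8342

No-arbitrage ⇒ martingale measure with p* = (R−d)/(u−d) = 0.6508.
At maturity the claim pays: V(3,0)=0.0000, V(3,1)=0.0000, V(3,2)=99.6893, V(3,3)=355.6263
(2,0): S=132.6528. Δ = (V_up−V_dn)/(S_up−S_dn) = (0.0000−0.0000)/(194.9996−111.4284) = 0.0000. V = [p*·0.0000 + (1−p*)·0.0000]/1.25 = 0.0000. B = V − Δ·S = 0.0000.
(2,1): S=232.1424. Δ = (V_up−V_dn)/(S_up−S_dn) = (99.6893−0.0000)/(341.2493−194.9996) = 0.6816. V = [p*·99.6893 + (1−p*)·0.0000]/1.25 = 51.9017. B = V − Δ·S = -106.3353.
(2,2): S=406.2492. Δ = (V_up−V_dn)/(S_up−S_dn) = (355.6263−99.6893)/(597.1863−341.2493) = 1.0000. V = [p*·355.6263 + (1−p*)·99.6893]/1.25 = 213.0012. B = V − Δ·S = -193.2480.
(1,0): S=157.9200. Δ = (V_up−V_dn)/(S_up−S_dn) = (51.9017−0.0000)/(232.1424−132.6528) = 0.5217. V = [p*·51.9017 + (1−p*)·0.0000]/1.25 = 27.0219. B = V − Δ·S = -55.3619.
(1,1): S=276.3600. Δ = (V_up−V_dn)/(S_up−S_dn) = (213.0012−51.9017)/(406.2492−232.1424) = 0.9253. V = [p*·213.0012 + (1−p*)·51.9017]/1.25 = 125.3954. B = V − Δ·S = -130.3180.
(0,0): S=188.0000. Δ = (V_up−V_dn)/(S_up−S_dn) = (125.3954−27.0219)/(276.3600−157.9200) = 0.8306. V = [p*·125.3954 + (1−p*)·27.0219]/1.25 = 72.8342. B = V − Δ·S = -83.3143.
Sanity check at the root: Δ(0,0)·S0 + B(0,0) reproduces V0 = 72.8342.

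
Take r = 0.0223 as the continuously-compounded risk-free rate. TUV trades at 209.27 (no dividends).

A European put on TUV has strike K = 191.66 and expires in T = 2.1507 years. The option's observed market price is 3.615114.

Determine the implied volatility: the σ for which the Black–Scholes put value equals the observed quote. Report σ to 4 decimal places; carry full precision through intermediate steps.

sigma = 0.1113

At σ = 0.1113 the Black–Scholes value reproduces the quote:
σ√T = 0.1113·√2.1507 = 0.163224
d₁ = (ln(S/K) + (r+σ²/2)T) / (σ√T) = (ln(209.27/191.66) + (0.0223+0.1113²/2)·2.1507) / 0.163224 = (0.087902 + 0.061282) / 0.163224 = 0.913981
d₂ = d₁ − σ√T = 0.913981 − 0.163224 = 0.750757
e^{−rT} = 0.953171
N(−d₁) = 0.180363,  N(−d₂) = 0.226400
V = K·e^{−rT}·N(−d₂) − S·N(−d₁) = 41.359756 − 37.744643 = 3.615114 (the quoted price), and the Black–Scholes price is strictly increasing in σ, so σ is unique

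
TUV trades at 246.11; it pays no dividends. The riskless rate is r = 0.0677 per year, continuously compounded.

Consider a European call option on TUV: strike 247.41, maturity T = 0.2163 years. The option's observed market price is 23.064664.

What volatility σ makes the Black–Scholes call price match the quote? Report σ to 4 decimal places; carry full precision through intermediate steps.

sigma = 0.4828

At σ = 0.4828 the Black–Scholes value reproduces the quote:
σ√T = 0.4828·√0.2163 = 0.224541
d₁ = (ln(S/K) + (r+σ²/2)T) / (σ√T) = (ln(246.11/247.41) + (0.0677+0.4828²/2)·0.2163) / 0.224541 = (-0.005268 + 0.039853) / 0.224541 = 0.154023
d₂ = d₁ − σ√T = 0.154023 − 0.224541 = -0.070518
e^{−rT} = 0.985463
N(d₁) = 0.561204,  N(d₂) = 0.471891
V = S·N(d₁) − K·e^{−rT}·N(d₂) = 138.117995 − 115.053331 = 23.064664 (matching the quote); vega is positive throughout, so no other σ reproduces this price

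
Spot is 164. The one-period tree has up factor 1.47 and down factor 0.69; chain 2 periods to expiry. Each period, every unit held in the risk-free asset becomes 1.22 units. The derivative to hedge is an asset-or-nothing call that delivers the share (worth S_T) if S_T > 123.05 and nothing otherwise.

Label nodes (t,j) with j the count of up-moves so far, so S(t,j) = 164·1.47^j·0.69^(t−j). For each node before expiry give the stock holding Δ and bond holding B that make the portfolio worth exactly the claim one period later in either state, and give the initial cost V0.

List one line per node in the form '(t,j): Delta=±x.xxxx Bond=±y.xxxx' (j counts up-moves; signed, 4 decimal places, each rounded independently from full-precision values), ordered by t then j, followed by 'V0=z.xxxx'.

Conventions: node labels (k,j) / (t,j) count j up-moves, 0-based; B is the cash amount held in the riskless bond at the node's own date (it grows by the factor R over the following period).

The replicating-portfolio and risk-neutral prices coincide; use p* = (1.22−0.69)/(1.47−0.69) = 0.6795 for the latter.
At maturity the claim pays: V(2,0)=0.0000, V(2,1)=166.3452, V(2,2)=354.3876
  t=1,j=0: stock 113.1600 → up 166.3452 (V=166.3452), down 78.0804 (V=0.0000). Price 92.6471; hedge Δ=1.8846, bond B=-120.6160.
  t=1,j=1: stock 241.0800 → up 354.3876 (V=354.3876), down 166.3452 (V=166.3452). Price 241.0800; hedge Δ=1.0000, bond B=0.0000.
  t=0,j=0: stock 164.0000 → up 241.0800 (V=241.0800), down 113.1600 (V=92.6471). Price 158.6109; hedge Δ=1.1604, bond B=-31.6877.
Sanity check at the root: Δ(0,0)·S0 + B(0,0) reproduces V0 = 158.6109.

(0,0): Delta=1.1604 Bond=-31.6877
(1,0): Delta=1.8846 Bond=-120.6160
(1,1): Delta=1.0000 Bond=0.0000
V0=158.6109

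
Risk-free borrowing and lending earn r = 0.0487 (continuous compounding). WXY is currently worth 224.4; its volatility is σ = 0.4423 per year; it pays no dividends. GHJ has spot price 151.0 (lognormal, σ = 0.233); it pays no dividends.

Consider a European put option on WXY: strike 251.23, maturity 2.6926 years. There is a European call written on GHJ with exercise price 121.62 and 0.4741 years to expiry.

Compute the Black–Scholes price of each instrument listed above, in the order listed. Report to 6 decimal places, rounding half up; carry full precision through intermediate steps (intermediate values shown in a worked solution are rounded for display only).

price(WXY put K=251.23) = 60.998470
price(GHJ call K=121.62) = 32.794882

[WXY put K=251.23]
σ√T = 0.4423·√2.6926 = 0.725776
d₁ = (ln(S/K) + (r+σ²/2)T) / (σ√T) = (ln(224.4/251.23) + (0.0487+0.4423²/2)·2.6926) / 0.725776 = (-0.112939 + 0.394505) / 0.725776 = 0.387952
d₂ = d₁ − σ√T = 0.387952 − 0.725776 = -0.337824
e^{−rT} = 0.877104
N(−d₁) = 0.349026,  N(−d₂) = 0.632252
price = K·e^{−rT}·N(−d₂) − S·N(−d₁) = 139.319828 − 78.321358 = 60.998470
[GHJ call K=121.62]
σ√T = 0.233·√0.4741 = 0.160432
d₁ = (ln(S/K) + (r+σ²/2)T) / (σ√T) = (ln(151.0/121.62) + (0.0487+0.233²/2)·0.4741) / 0.160432 = (0.216378 + 0.035958) / 0.160432 = 1.572855
d₂ = d₁ − σ√T = 1.572855 − 0.160432 = 1.412423
e^{−rT} = 0.977176
N(d₁) = 0.942124,  N(d₂) = 0.921087
price = S·N(d₁) − K·e^{−rT}·N(d₂) = 142.260702 − 109.465819 = 32.794882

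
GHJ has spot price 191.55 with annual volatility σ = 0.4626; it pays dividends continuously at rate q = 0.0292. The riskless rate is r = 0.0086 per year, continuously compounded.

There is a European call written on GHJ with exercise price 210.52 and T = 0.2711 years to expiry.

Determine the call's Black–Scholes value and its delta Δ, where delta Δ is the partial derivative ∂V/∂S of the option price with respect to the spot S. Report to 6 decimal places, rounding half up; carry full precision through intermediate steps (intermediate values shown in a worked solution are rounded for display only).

price = 10.800260
Δ = 0.381041

σ√T = 0.4626·√0.2711 = 0.240863
d₁ = (ln(S/K) + (r−q+σ²/2)T) / (σ√T) = (ln(191.55/210.52) + (0.0086−0.0292+0.4626²/2)·0.2711) / 0.240863 = (-0.094432 + 0.023423) / 0.240863 = -0.294810
d₂ = d₁ − σ√T = -0.294810 − 0.240863 = -0.535673
e^{−rT} = 0.997671
e^{−qT} = 0.992115
N(d₁) = 0.384069,  N(d₂) = 0.296092
Call price V = S·e^{−qT}·N(d₁) − K·e^{−rT}·N(d₂) = 72.988423 − 62.188163 = 10.800260
Δ = e^{−qT}·N(d₁) = 0.381041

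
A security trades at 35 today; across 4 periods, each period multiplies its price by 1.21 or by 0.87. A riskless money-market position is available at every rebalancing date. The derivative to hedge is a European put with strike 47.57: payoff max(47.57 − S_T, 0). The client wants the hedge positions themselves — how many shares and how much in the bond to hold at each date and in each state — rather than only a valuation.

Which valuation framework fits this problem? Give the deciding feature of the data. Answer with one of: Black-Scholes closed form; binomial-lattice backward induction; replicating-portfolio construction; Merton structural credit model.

Key observation: the mandate to exhibit the hedge at every date and state singles out the replicating-portfolio construction on the 4-period tree with factors 1.21 and 0.87 from 35.

framework: replicating-portfolio construction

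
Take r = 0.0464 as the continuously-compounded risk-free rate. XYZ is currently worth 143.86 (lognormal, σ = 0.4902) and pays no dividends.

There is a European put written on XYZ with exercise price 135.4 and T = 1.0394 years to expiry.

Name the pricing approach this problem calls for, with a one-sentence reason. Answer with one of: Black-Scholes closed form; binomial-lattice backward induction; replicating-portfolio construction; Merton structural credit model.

Key observation: a European claim on XYZ (strike 135.4) — a lognormal (GBM) underlying with constant rate and volatility — has an exact closed-form value; no lattice or capital structure is involved.

framework: Black-Scholes closed form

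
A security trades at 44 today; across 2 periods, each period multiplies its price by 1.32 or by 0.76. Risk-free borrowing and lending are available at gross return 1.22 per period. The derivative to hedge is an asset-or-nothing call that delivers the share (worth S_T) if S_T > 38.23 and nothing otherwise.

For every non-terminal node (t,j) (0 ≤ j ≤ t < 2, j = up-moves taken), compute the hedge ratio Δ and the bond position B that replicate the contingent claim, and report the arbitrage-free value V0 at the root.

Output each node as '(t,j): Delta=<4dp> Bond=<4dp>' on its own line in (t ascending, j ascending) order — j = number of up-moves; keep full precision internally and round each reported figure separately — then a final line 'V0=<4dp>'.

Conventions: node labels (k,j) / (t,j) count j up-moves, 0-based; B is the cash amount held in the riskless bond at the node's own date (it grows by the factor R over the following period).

Risk-neutral probability p* = (R−d)/(u−d) = (1.22−0.76)/(1.32−0.76) = 0.8214.
Expiry values: V(2,0)=0.0000, V(2,1)=44.1408, V(2,2)=76.6656
(1,0): S=33.4400. Δ = (V_up−V_dn)/(S_up−S_dn) = (44.1408−0.0000)/(44.1408−25.4144) = 2.3571. V = [p*·44.1408 + (1−p*)·0.0000]/1.22 = 29.7201. B = V − Δ·S = -49.1028.
(1,1): S=58.0800. Δ = (V_up−V_dn)/(S_up−S_dn) = (76.6656−44.1408)/(76.6656−44.1408) = 1.0000. V = [p*·76.6656 + (1−p*)·44.1408]/1.22 = 58.0800. B = V − Δ·S = 0.0000.
(0,0): S=44.0000. Δ = (V_up−V_dn)/(S_up−S_dn) = (58.0800−29.7201)/(58.0800−33.4400) = 1.1510. V = [p*·58.0800 + (1−p*)·29.7201]/1.22 = 43.4555. B = V − Δ·S = -7.1872.
Verification: the root portfolio costs Δ(0,0)·S0 + B(0,0) = 43.4555, matching V0.

(0,0): Delta=1.1510 Bond=-7.1872
(1,0): Delta=2.3571 Bond=-49.1028
(1,1): Delta=1.0000 Bond=0.0000
V0=43.4555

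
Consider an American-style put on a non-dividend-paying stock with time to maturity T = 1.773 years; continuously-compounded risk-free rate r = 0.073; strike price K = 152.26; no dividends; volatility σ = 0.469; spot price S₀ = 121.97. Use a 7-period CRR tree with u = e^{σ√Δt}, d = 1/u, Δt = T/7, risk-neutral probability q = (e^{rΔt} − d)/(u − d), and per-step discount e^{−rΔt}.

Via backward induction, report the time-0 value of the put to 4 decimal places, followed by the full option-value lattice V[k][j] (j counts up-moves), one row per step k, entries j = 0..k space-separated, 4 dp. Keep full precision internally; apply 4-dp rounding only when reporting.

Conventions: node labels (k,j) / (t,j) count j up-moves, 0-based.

params: Δt=0.25329 u=1.26622 d=0.78975 q=0.48043 e^(-rΔt)=0.98168
t_7 payoffs: 128.8884 114.7880 92.1806 55.9339 0.0000 0.0000 0.0000 0.0000
k=6: node(6,0) S=29.5936 payoff=122.6664 vs cont=119.8770 → 122.6664 [stop]  node(6,1) S=47.4479 payoff=104.8121 vs cont=102.0228 → 104.8121 [stop]  node(6,2) S=76.0737 payoff=76.1863 vs cont=73.3969 → 76.1863 [stop]  node(6,3) S=121.9700 payoff=30.2900 vs cont=28.5291 → 30.2900 [stop]  node(6,4) S=195.5561 payoff=0.0000 vs cont=0.0000 → 0.0000 [wait]  node(6,5) S=313.5375 payoff=0.0000 vs cont=0.0000 → 0.0000 [wait]  node(6,6) S=502.6987 payoff=0.0000 vs cont=0.0000 → 0.0000 [wait]
k=5: node(5,0) S=37.4720 payoff=114.7880 vs cont=111.9986 → 114.7880 [stop]  node(5,1) S=60.0794 payoff=92.1806 vs cont=89.3912 → 92.1806 [stop]  node(5,2) S=96.3261 payoff=55.9339 vs cont=53.1445 → 55.9339 [stop]  node(5,3) S=154.4408 payoff=0.0000 vs cont=15.4494 → 15.4494 [wait]  node(5,4) S=247.6170 payoff=0.0000 vs cont=0.0000 → 0.0000 [wait]  node(5,5) S=397.0074 payoff=0.0000 vs cont=0.0000 → 0.0000 [wait]
k=4: node(4,0) S=47.4479 payoff=104.8121 vs cont=102.0228 → 104.8121 [stop]  node(4,1) S=76.0737 payoff=76.1863 vs cont=73.3969 → 76.1863 [stop]  node(4,2) S=121.9700 payoff=30.2900 vs cont=35.8156 → 35.8156 [wait]  node(4,3) S=195.5561 payoff=0.0000 vs cont=7.8800 → 7.8800 [wait]  node(4,4) S=313.5375 payoff=0.0000 vs cont=0.0000 → 0.0000 [wait]
k=3: node(3,0) S=60.0794 payoff=92.1806 vs cont=89.3912 → 92.1806 [stop]  node(3,1) S=96.3261 payoff=55.9339 vs cont=55.7505 → 55.9339 [stop]  node(3,2) S=154.4408 payoff=0.0000 vs cont=21.9842 → 21.9842 [wait]  node(3,3) S=247.6170 payoff=0.0000 vs cont=4.0192 → 4.0192 [wait]
k=2: node(2,0) S=76.0737 payoff=76.1863 vs cont=73.3969 → 76.1863 [stop]  node(2,1) S=121.9700 payoff=30.2900 vs cont=38.8975 → 38.8975 [wait]  node(2,2) S=195.5561 payoff=0.0000 vs cont=13.1086 → 13.1086 [wait]
k=1: node(1,0) S=96.3261 payoff=55.9339 vs cont=57.2041 → 57.2041 [wait]  node(1,1) S=154.4408 payoff=0.0000 vs cont=26.0221 → 26.0221 [wait]
k=0: node(0,0) S=121.9700 payoff=30.2900 vs cont=41.4498 → 41.4498 [wait]

price = 41.4498
tree:
41.4498
57.2041 26.0221
76.1863 38.8975 13.1086
92.1806 55.9339 21.9842 4.0192
104.8121 76.1863 35.8156 7.8800 0.0000
114.7880 92.1806 55.9339 15.4494 0.0000 0.0000
122.6664 104.8121 76.1863 30.2900 0.0000 0.0000 0.0000
128.8884 114.7880 92.1806 55.9339 0.0000 0.0000 0.0000 0.0000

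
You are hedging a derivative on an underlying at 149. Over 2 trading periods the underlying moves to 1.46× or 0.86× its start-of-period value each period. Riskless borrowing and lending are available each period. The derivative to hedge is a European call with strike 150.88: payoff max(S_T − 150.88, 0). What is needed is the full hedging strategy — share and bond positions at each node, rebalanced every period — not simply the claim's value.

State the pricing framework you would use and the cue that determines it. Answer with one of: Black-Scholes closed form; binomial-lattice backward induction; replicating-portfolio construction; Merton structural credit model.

Key observation: a price alone would not answer the question — the per-node share/bond construction on the spot-149, 1.46/0.86 tree is required, and only the replicating-portfolio method yields it.

framework: replicating-portfolio construction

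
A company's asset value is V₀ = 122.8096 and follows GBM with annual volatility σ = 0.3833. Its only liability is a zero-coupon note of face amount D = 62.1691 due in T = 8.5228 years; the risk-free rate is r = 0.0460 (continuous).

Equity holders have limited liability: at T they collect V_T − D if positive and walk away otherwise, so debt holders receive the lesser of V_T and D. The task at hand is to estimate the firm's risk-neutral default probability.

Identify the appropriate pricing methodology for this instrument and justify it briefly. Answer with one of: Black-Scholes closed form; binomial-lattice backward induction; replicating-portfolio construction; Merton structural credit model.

Key observation: the question is about default risk generated by asset-value dynamics against a debt face of 62.1691 — the structural framework prices exactly that.

framework: Merton structural credit model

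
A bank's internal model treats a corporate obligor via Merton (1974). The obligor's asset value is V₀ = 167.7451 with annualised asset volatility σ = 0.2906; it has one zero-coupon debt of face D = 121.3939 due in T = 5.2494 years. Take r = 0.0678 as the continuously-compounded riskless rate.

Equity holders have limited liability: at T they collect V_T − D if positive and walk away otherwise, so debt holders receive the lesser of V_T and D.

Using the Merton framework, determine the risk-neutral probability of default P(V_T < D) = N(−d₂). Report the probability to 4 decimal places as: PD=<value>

PD=0.2459

Apply the equity-as-call identities (strike 121.3939, horizon 5.2494 years):
d₁ = [ln(V₀/D) + (r + σ²/2)T] / (σ√T)
   = [ln(167.7451/121.3939) + (0.0678 + 0.5·0.2906²)·5.2494] / (0.2906·√5.2494)
   = [0.323405 + 0.577561] / 0.665810 = 1.353187
d₂ = d₁ − σ√T = 1.353187 − 0.665810 = 0.687377
risk-neutral PD = N(−d₂) = N(-0.687377) = 0.245923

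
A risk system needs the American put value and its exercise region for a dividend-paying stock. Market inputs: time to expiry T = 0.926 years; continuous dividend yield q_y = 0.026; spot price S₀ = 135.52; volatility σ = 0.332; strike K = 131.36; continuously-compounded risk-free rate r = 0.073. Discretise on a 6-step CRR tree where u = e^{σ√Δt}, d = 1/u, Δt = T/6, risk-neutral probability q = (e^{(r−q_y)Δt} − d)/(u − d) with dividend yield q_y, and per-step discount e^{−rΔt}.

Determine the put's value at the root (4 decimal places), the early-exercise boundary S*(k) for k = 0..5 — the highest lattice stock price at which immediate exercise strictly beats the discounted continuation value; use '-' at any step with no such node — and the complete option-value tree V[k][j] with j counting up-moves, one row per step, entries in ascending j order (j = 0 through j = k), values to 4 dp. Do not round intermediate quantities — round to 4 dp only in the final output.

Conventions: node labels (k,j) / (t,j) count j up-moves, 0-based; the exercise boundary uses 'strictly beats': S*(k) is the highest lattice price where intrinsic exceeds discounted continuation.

price = 12.2674
boundary = - - - 91.6372 104.4037 91.6372
tree:
12.2674
18.8811 5.8079
28.0233 9.9962 1.6724
39.7228 16.7414 3.3509 0.0000
50.9281 26.9563 6.7142 0.0000 0.0000
60.7633 39.7228 13.4533 0.0000 0.0000 0.0000
69.3958 50.9281 26.9563 0.0000 0.0000 0.0000 0.0000

Δt=0.15433, u=1.13931, d=0.87772, q=0.49527, disc=e^(-rΔt)=0.98880
k=6 terminal: V=max(K-S,0) → 69.3958 50.9281 26.9563 0.0000 0.0000 0.0000 0.0000
k=5: j=0 S=70.5967 intr=60.7633 cont=59.5744 V=60.7633[EX]; j=1 S=91.6372 intr=39.7228 cont=38.6181 V=39.7228[EX]; j=2 S=118.9487 intr=12.4113 cont=13.4533 V=13.4533[hold]; j=3 S=154.4000 intr=0.0000 cont=0.0000 V=0.0000[hold]; j=4 S=200.4171 intr=0.0000 cont=0.0000 V=0.0000[hold]; j=5 S=260.1491 intr=0.0000 cont=0.0000 V=0.0000[hold]  S*(5)=91.6372
k=4: j=0 S=80.4319 intr=50.9281 cont=49.7786 V=50.9281[EX]; j=1 S=104.4037 intr=26.9563 cont=26.4130 V=26.9563[EX]; j=2 S=135.5200 intr=0.0000 cont=6.7142 V=6.7142[hold]; j=3 S=175.9102 intr=0.0000 cont=0.0000 V=0.0000[hold]; j=4 S=228.3382 intr=0.0000 cont=0.0000 V=0.0000[hold]  S*(4)=104.4037
k=3: j=0 S=91.6372 intr=39.7228 cont=38.6181 V=39.7228[EX]; j=1 S=118.9487 intr=12.4113 cont=16.7414 V=16.7414[hold]; j=2 S=154.4000 intr=0.0000 cont=3.3509 V=3.3509[hold]; j=3 S=200.4171 intr=0.0000 cont=0.0000 V=0.0000[hold]  S*(3)=91.6372
k=2: j=0 S=104.4037 intr=26.9563 cont=28.0233 V=28.0233[hold]; j=1 S=135.5200 intr=0.0000 cont=9.9962 V=9.9962[hold]; j=2 S=175.9102 intr=0.0000 cont=1.6724 V=1.6724[hold]  S*(2)=-
k=1: j=0 S=118.9487 intr=12.4113 cont=18.8811 V=18.8811[hold]; j=1 S=154.4000 intr=0.0000 cont=5.8079 V=5.8079[hold]  S*(1)=-
k=0: j=0 S=135.5200 intr=0.0000 cont=12.2674 V=12.2674[hold]  S*(0)=-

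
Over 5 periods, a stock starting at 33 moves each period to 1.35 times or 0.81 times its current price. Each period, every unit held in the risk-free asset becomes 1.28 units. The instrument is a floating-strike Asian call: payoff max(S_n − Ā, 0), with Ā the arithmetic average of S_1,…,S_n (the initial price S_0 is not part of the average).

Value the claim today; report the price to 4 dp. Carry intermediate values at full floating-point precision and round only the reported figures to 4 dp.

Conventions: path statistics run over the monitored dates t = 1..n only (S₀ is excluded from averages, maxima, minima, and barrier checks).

No-arbitrage gives p* = (R−d)/(u−d) = 0.8704: enumerate every path, weight its payoff by its p*-probability, and discount by R^5.
Enumerate all 2^5 = 32 price paths (U = up ×1.35, D = down ×0.81); each path with k up-moves has probability p*^k·(1−p*)^(5−k).
DDDDD: Ā=18.3261, payoff=0.0000, prob=0.000037
UDDDD: Ā=30.5436, payoff=0.0000, prob=0.000246
DUDDD: Ā=26.9796, payoff=0.0000, prob=0.000246
UUDDD: Ā=44.9659, payoff=0.0000, prob=0.001650
DDUDD: Ā=24.0927, payoff=0.0000, prob=0.000246
UDUDD: Ā=40.1545, payoff=0.0000, prob=0.001650
DUUDD: Ā=36.5905, payoff=0.0000, prob=0.001650
UUUDD: Ā=60.9842, payoff=0.0000, prob=0.011080
DDDUD: Ā=21.7544, payoff=0.0000, prob=0.000246
UDDUD: Ā=36.2573, payoff=0.0000, prob=0.001650
DUDUD: Ā=32.6933, payoff=0.0000, prob=0.001650
UUDUD: Ā=54.4888, payoff=0.0000, prob=0.011080
DDUUD: Ā=29.8064, payoff=2.1557, prob=0.001650
UDUUD: Ā=49.6774, payoff=3.5929, prob=0.011080
DUUUD: Ā=46.1134, payoff=7.1569, prob=0.011080
UUUUD: Ā=76.8557, payoff=11.9282, prob=0.074391
DDDDU: Ā=19.8603, payoff=0.0000, prob=0.000246
UDDDU: Ā=33.1005, payoff=0.0000, prob=0.001650
DUDDU: Ā=29.5365, payoff=2.4257, prob=0.001650
UUDDU: Ā=49.2275, payoff=4.0428, prob=0.011080
DDUDU: Ā=26.6497, payoff=5.3125, prob=0.001650
UDUDU: Ā=44.4161, payoff=8.8542, prob=0.011080
DUUDU: Ā=40.8521, payoff=12.4182, prob=0.011080
UUUDU: Ā=68.0869, payoff=20.6969, prob=0.074391
DDDUU: Ā=24.3113, payoff=7.6508, prob=0.001650
UDDUU: Ā=40.5189, payoff=12.7514, prob=0.011080
DUDUU: Ā=36.9549, payoff=16.3154, prob=0.011080
UUDUU: Ā=61.5915, payoff=27.1923, prob=0.074391
DDUUU: Ā=34.0681, payoff=19.2022, prob=0.011080
UDUUU: Ā=56.7801, payoff=32.0037, prob=0.074391
DUUUU: Ā=53.2161, payoff=35.5677, prob=0.074391
UUUUU: Ā=88.6935, payoff=59.2796, prob=0.499483
Price = Σ prob·payoff / R^5 = 40.049049 / 3.435974 = 11.6558

price = 11.6558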